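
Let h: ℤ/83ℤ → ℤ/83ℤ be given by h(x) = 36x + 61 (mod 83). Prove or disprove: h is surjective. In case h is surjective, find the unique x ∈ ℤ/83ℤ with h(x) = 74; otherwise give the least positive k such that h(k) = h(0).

Since gcd(36, 83) = 1, 36 is invertible modulo 83. Euclid's algorithm: 83 = 2·36 + 11, 36 = 3·11 + 3, 11 = 3·3 + 2, 3 = 1·2 + 1; back-substituting gives 1 = 30·36 − 13·83, so 36⁻¹ ≡ 30 (mod 83).
For any y ∈ ℤ/83ℤ, x = 30(y − 61) mod 83 satisfies h(x) = 36·30(y − 61) + 61 ≡ y (since 36·30 ≡ 1 mod 83). So every y has a preimage.
Thus h is surjective.
Since h is surjective, we compute h⁻¹(74): solve 36x + 61 ≡ 74 (mod 83), i.e. 36x ≡ 13 (mod 83).
Multiplying by 36⁻¹ = 30 gives x ≡ 30·13 = 390 = 4·83 + 58 ≡ 58 (mod 83).
Check: h(58) = 36·58 + 61 = 2149 = 25·83 + 74 ≡ 74 (mod 83).

58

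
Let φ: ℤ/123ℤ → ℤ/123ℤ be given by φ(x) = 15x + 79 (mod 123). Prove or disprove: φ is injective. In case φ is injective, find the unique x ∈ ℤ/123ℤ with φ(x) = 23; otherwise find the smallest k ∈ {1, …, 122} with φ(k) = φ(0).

41

Recall that injectivity means: for all s, t in the domain, φ(s) = φ(t) implies s = t.
We have gcd(15, 123) = 3 > 1. Taking s = 0 and t = 41: φ(0) = 79 and φ(41) = 15·41 + 79 = 694 ≡ 79 (mod 123).
So φ(0) = φ(41) while 0 ≠ 41, so φ is not injective.
Since φ is not injective, we find the least positive k with φ(k) = φ(0): this means 15k ≡ 0 (mod 123), i.e. 123 ∣ 15k. Since gcd(15, 123) = 3, dividing through by 3 this holds exactly when 41 ∣ 5k, and as gcd(5, 41) = 1, exactly when 41 ∣ k.
The smallest positive such k is 41.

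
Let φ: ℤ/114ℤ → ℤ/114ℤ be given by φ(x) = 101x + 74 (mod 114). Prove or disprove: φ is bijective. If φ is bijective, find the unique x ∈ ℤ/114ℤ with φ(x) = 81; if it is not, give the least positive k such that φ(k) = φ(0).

Recall: injectivity means: for all s, t in the domain, φ(s) = φ(t) implies s = t.
If φ(s) = φ(t), then 101s ≡ 101t (mod 114). Because gcd(101, 114) = 1, we may cancel 101 to get s ≡ t (mod 114).
We now compute 101⁻¹ mod 114 explicitly. Euclid's algorithm: 114 = 1·101 + 13, 101 = 7·13 + 10, 13 = 1·10 + 3, 10 = 3·3 + 1; back-substituting gives 1 = 35·101 − 31·114, so 101⁻¹ ≡ 35 (mod 114).
For any y ∈ ℤ/114ℤ, x = 35(y − 74) mod 114 satisfies φ(x) = 101·35(y − 74) + 74 ≡ y (since 101·35 ≡ 1 mod 114). So every y has a preimage.
Thus φ is bijective.
Since φ is bijective, we compute φ⁻¹(81): solve 101x + 74 ≡ 81 (mod 114), i.e. 101x ≡ 7 (mod 114).
Multiplying by 101⁻¹ = 35 gives x ≡ 35·7 = 245 = 2·114 + 17 ≡ 17 (mod 114).
Check: φ(17) = 101·17 + 74 = 1791 = 15·114 + 81 ≡ 81 (mod 114).

17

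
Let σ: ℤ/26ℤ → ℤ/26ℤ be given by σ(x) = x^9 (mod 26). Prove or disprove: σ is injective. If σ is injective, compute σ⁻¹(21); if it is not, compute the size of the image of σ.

10

σ(1) = 1^9 = 1.
σ(3): Repeated squaring mod 26: 3^1 ≡ 3, 3^2 ≡ 3² = 9, 3^4 ≡ 9² = 81 ≡ 3, 3^8 ≡ 3² = 9. Since 9 = 8 + 1, 3^9 ≡ 9·3: 9·3 = 27 ≡ 1. So 3^9 ≡ 1 (mod 26).
So σ(1) = σ(3) = 1 while 1 ≠ 3, hence σ is not injective.
Since σ is not injective, we determine |image(σ)|. Computing x^9 mod 26 for each x (by repeated squaring, reducing mod 26 at every step), the values σ(0), σ(1), …, σ(25) are: 0, 1, 18, 1, 12, 5, 18, 21, 8, 1, 12, 21, 12, 13, 14, 5, 14, 25, 18, 5, 8, 21, 14, 25, 8, 25.
The distinct values are {0, 1, 5, 8, 12, 13, 14, 18, 21, 25}; there are 10 of them.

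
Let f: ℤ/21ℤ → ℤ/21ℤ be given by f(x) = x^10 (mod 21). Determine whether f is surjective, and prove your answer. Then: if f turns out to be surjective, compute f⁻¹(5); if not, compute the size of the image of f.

8

f(2): Repeated squaring mod 21: 2^1 ≡ 2, 2^2 ≡ 2² = 4, 2^4 ≡ 4² = 16, 2^8 ≡ 16² = 256 ≡ 4. Since 10 = 8 + 2, 2^10 ≡ 4·4: 4·4 = 16. So 2^10 ≡ 16 (mod 21).
f(5): Repeated squaring mod 21: 5^1 ≡ 5, 5^2 ≡ 5² = 25 ≡ 4, 5^4 ≡ 4² = 16, 5^8 ≡ 16² = 256 ≡ 4. Since 10 = 8 + 2, 5^10 ≡ 4·4: 4·4 = 16. So 5^10 ≡ 16 (mod 21).
So f(2) = f(5) = 16 while 2 ≠ 5, so f is not injective.
A non-injective map from the 21-element set ℤ/21ℤ to itself takes at most 20 distinct values, so it cannot be surjective. So f is not surjective.
Since f is not surjective, we determine |image(f)|. Computing x^10 mod 21 for each x (by repeated squaring, reducing mod 21 at every step), the values f(0), f(1), …, f(20) are: 0, 1, 16, 18, 4, 16, 15, 7, 1, 9, 4, 4, 9, 1, 7, 15, 16, 4, 18, 16, 1.
The distinct values are {0, 1, 4, 7, 9, 15, 16, 18}; there are 8 of them.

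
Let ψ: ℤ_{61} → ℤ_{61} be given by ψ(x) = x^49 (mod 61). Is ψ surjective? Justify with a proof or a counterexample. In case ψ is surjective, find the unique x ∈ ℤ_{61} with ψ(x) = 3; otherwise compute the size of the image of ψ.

41

Since 61 is prime, the nonzero elements of ℤ_{61} form a cyclic group of order 60.
As gcd(49, 60) = 1, raising to the 49th power is a bijection on this group: if s^49 ≡ t^49 then (st^{−1})^49 = 1, and the only element of order dividing gcd(49, 60) = 1 is 1, so s = t.
With ψ(0) = 0 this makes ψ injective on all of ℤ_{61}, hence bijective (finite equal-size domain and codomain). In particular ψ is surjective.
Since ψ is surjective, we find the preimage of 3. The inverse of x ↦ x^49 on (ℤ_{61})^× is x ↦ x^49, because 49·49 = 2401 = 40·60 + 1 ≡ 1 (mod 60) and x^{60} = 1 for x ≠ 0 (Fermat). So ψ⁻¹(3) = 3^49 mod 61.
Repeated squaring mod 61: 3^1 ≡ 3, 3^2 ≡ 3² = 9, 3^4 ≡ 9² = 81 ≡ 20, 3^8 ≡ 20² = 400 ≡ 34, 3^16 ≡ 34² = 1156 ≡ 58, 3^32 ≡ 58² = 3364 ≡ 9. Since 49 = 32 + 16 + 1, 3^49 ≡ 9·58·3: 9·58 = 522 ≡ 34, then 34·3 = 102 ≡ 41. So 3^49 ≡ 41 (mod 61).
Hence ψ⁻¹(3) = 41.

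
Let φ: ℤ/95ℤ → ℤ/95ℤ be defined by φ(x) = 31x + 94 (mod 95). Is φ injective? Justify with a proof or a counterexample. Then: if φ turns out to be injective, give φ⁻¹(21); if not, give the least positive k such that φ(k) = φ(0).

Suppose φ(a) = φ(b) in ℤ/95ℤ. Then 31a + 94 ≡ 31b + 94 (mod 95), therefore 31(a − b) ≡ 0 (mod 95).
Since gcd(31, 95) = 1, 31 is invertible modulo 95, so a − b ≡ 0 (mod 95), i.e. a = b.
Thus φ is injective.
We now compute 31⁻¹ mod 95 explicitly. Euclid's algorithm: 95 = 3·31 + 2, 31 = 15·2 + 1; back-substituting gives 1 = 46·31 − 15·95, so 31⁻¹ ≡ 46 (mod 95).
Since φ is injective, we find φ⁻¹(21): we need 31x ≡ 21 − 94 ≡ 22 (mod 95). Using 31⁻¹ = 46: x ≡ 46·22 = 1012 = 10·95 + 62, so x = 62.
Check: φ(62) = 31·62 + 94 = 2016 = 21·95 + 21 ≡ 21 (mod 95).

62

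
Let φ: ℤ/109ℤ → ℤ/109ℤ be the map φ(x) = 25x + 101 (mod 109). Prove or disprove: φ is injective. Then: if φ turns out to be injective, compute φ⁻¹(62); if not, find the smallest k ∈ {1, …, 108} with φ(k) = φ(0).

90

If φ(x_1) = φ(x_2), then 25x_1 ≡ 25x_2 (mod 109). Because gcd(25, 109) = 1, we may cancel 25 to get x_1 ≡ x_2 (mod 109).
So φ is injective.
We now compute 25⁻¹ mod 109 explicitly. Euclid's algorithm: 109 = 4·25 + 9, 25 = 2·9 + 7, 9 = 1·7 + 2, 7 = 3·2 + 1; back-substituting gives 1 = 48·25 − 11·109, so 25⁻¹ ≡ 48 (mod 109).
Since φ is injective, we compute φ⁻¹(62): solve 25x + 101 ≡ 62 (mod 109), i.e. 25x ≡ 70 (mod 109).
Multiplying by 25⁻¹ = 48 gives x ≡ 48·70 = 3360 = 30·109 + 90 ≡ 90 (mod 109).
Check: φ(90) = 25·90 + 101 = 2351 = 21·109 + 62 ≡ 62 (mod 109).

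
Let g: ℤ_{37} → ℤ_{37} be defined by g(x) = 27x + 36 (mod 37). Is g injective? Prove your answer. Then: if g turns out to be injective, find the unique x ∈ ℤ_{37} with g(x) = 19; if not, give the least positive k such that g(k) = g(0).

35

If g(a) = g(b), then 27a ≡ 27b (mod 37). Because gcd(27, 37) = 1, we may cancel 27 to get a ≡ b (mod 37).
Hence g is injective.
We now compute 27⁻¹ mod 37 explicitly. Euclid's algorithm: 37 = 1·27 + 10, 27 = 2·10 + 7, 10 = 1·7 + 3, 7 = 2·3 + 1; back-substituting gives 1 = 11·27 − 8·37, so 27⁻¹ ≡ 11 (mod 37).
Since g is injective, we compute g⁻¹(19): solve 27x + 36 ≡ 19 (mod 37), i.e. 27x ≡ 20 (mod 37).
Multiplying by 27⁻¹ = 11 gives x ≡ 11·20 = 220 = 5·37 + 35 ≡ 35 (mod 37).
Check: g(35) = 27·35 + 36 = 981 = 26·37 + 19 ≡ 19 (mod 37).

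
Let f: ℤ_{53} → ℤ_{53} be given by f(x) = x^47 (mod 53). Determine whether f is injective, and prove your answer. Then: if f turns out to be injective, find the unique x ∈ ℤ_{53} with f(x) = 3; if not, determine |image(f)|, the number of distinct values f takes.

Since 53 is prime, the nonzero elements of ℤ_{53} form a cyclic group of order 52.
As gcd(47, 52) = 1, raising to the 47th power is a bijection on this group: if a^47 ≡ b^47 then (ab^{−1})^47 = 1, and the only element of order dividing gcd(47, 52) = 1 is 1, so a = b.
With f(0) = 0 this makes f injective on all of ℤ_{53}, hence bijective (finite equal-size domain and codomain). In particular f is injective.
Since f is injective, we find the preimage of 3. The inverse of x ↦ x^47 on (ℤ_{53})^× is x ↦ x^31, because 47·31 = 1457 = 28·52 + 1 ≡ 1 (mod 52) and x^{52} = 1 for x ≠ 0 (Fermat). So f⁻¹(3) = 3^31 mod 53.
Repeated squaring mod 53: 3^1 ≡ 3, 3^2 ≡ 3² = 9, 3^4 ≡ 9² = 81 ≡ 28, 3^8 ≡ 28² = 784 ≡ 42, 3^16 ≡ 42² = 1764 ≡ 15. Since 31 = 16 + 8 + 4 + 2 + 1, 3^31 ≡ 15·42·28·9·3: 15·42 = 630 ≡ 47, then 47·28 = 1316 ≡ 44, then 44·9 = 396 ≡ 25, then 25·3 = 75 ≡ 22. So 3^31 ≡ 22 (mod 53).
Hence f⁻¹(3) = 22.

22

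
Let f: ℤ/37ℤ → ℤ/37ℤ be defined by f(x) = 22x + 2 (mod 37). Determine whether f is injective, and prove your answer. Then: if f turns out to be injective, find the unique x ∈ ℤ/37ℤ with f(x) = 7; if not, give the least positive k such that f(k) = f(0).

12

If f(s) = f(t), then 22s ≡ 22t (mod 37). Because gcd(22, 37) = 1, we may cancel 22 to get s ≡ t (mod 37).
Therefore f is injective.
We now compute 22⁻¹ mod 37 explicitly. Euclid's algorithm: 37 = 1·22 + 15, 22 = 1·15 + 7, 15 = 2·7 + 1; back-substituting gives 1 = 32·22 − 19·37, so 22⁻¹ ≡ 32 (mod 37).
Since f is injective, we find f⁻¹(7): we need 22x ≡ 7 − 2 ≡ 5 (mod 37). Using 22⁻¹ = 32: x ≡ 32·5 = 160 = 4·37 + 12, so x = 12.
Check: f(12) = 22·12 + 2 = 266 = 7·37 + 7 ≡ 7 (mod 37).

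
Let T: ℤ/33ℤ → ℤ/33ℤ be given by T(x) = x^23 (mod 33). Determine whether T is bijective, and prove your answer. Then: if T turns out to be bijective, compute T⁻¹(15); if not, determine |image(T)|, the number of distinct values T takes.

Computing x^23 mod 33 for each x (by repeated squaring, reducing mod 33 at every step), the values T(0), T(1), …, T(32) are: 0, 1, 8, 27, 31, 26, 18, 13, 17, 3, 10, 11, 12, 19, 5, 9, 4, 29, 24, 28, 14, 21, 22, 23, 30, 16, 20, 15, 7, 2, 6, 25, 32.
Every element of ℤ/33ℤ appears exactly once in this list, so T is a bijection, and in particular bijective.
Since T is bijective, we read off the preimage of 15 from the same table: T(27) = 15, so T⁻¹(15) = 27.

27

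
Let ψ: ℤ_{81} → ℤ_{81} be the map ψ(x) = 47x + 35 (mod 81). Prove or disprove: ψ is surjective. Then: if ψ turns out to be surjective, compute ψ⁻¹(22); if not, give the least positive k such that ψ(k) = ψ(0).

Since gcd(47, 81) = 1, 47 is invertible modulo 81. Euclid's algorithm: 81 = 1·47 + 34, 47 = 1·34 + 13, 34 = 2·13 + 8, 13 = 1·8 + 5, 8 = 1·5 + 3, 5 = 1·3 + 2, 3 = 1·2 + 1; back-substituting gives 1 = 50·47 − 29·81, so 47⁻¹ ≡ 50 (mod 81).
Then y ↦ 50(y − 35) is a two-sided inverse to ψ, so every y ∈ ℤ_{81} has a preimage.
Hence ψ is surjective.
Since ψ is surjective, we compute ψ⁻¹(22): solve 47x + 35 ≡ 22 (mod 81), i.e. 47x ≡ 68 (mod 81).
Multiplying by 47⁻¹ = 50 gives x ≡ 50·68 = 3400 = 41·81 + 79 ≡ 79 (mod 81).
Check: ψ(79) = 47·79 + 35 = 3748 = 46·81 + 22 ≡ 22 (mod 81).

79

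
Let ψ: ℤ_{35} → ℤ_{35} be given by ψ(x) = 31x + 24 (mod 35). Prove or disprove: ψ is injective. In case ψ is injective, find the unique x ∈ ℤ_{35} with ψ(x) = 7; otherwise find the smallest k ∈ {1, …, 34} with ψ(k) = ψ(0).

Suppose ψ(a) = ψ(b) in ℤ_{35}. Then 31a + 24 ≡ 31b + 24 (mod 35), thus 31(a − b) ≡ 0 (mod 35).
Since gcd(31, 35) = 1, 31 is invertible modulo 35, hence a − b ≡ 0 (mod 35), i.e. a = b.
Therefore ψ is injective.
We now compute 31⁻¹ mod 35 explicitly. Euclid's algorithm: 35 = 1·31 + 4, 31 = 7·4 + 3, 4 = 1·3 + 1; back-substituting gives 1 = 26·31 − 23·35, so 31⁻¹ ≡ 26 (mod 35).
Since ψ is injective, we compute ψ⁻¹(7): solve 31x + 24 ≡ 7 (mod 35), i.e. 31x ≡ 18 (mod 35).
Multiplying by 31⁻¹ = 26 gives x ≡ 26·18 = 468 = 13·35 + 13 ≡ 13 (mod 35).
Check: ψ(13) = 31·13 + 24 = 427 = 12·35 + 7 ≡ 7 (mod 35).

13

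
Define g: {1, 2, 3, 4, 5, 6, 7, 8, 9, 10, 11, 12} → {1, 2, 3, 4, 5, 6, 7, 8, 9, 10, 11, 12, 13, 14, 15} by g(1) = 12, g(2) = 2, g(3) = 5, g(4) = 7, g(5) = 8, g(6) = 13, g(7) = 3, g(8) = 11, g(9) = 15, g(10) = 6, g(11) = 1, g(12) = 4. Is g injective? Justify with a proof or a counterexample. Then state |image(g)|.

The values g(1), …, g(12) are 12, 2, 5, 7, 8, 13, 3, 11, 15, 6, 1, 4 — all distinct.
So g(s) = g(t) only when s = t, and g is injective.
The image of g is {1, 2, 3, 4, 5, 6, 7, 8, 11, 12, 13, 15}, which has 12 elements.

12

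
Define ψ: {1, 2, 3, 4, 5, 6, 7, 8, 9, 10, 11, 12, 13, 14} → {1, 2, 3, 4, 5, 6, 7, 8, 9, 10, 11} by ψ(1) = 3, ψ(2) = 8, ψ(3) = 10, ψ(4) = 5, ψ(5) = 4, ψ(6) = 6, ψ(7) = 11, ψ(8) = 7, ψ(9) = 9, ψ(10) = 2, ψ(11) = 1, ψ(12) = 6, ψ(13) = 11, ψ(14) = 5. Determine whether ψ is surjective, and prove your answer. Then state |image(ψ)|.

11

Every element of the codomain has a preimage: 1 = ψ(11), 2 = ψ(10), 3 = ψ(1), 4 = ψ(5), 5 = ψ(4), 6 = ψ(6), 7 = ψ(8), 8 = ψ(2), 9 = ψ(9), 10 = ψ(3), 11 = ψ(7).
Hence ψ is surjective.
The image of ψ is {1, 2, 3, 4, 5, 6, 7, 8, 9, 10, 11}, which has 11 elements.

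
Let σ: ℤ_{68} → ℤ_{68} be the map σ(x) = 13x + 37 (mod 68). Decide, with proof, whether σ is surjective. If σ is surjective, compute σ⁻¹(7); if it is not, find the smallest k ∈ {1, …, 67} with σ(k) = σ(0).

Since gcd(13, 68) = 1, 13 is invertible modulo 68. Euclid's algorithm: 68 = 5·13 + 3, 13 = 4·3 + 1; back-substituting gives 1 = 21·13 − 4·68, so 13⁻¹ ≡ 21 (mod 68).
For any y ∈ ℤ_{68}, x = 21(y − 37) mod 68 satisfies σ(x) = 13·21(y − 37) + 37 ≡ y (since 13·21 ≡ 1 mod 68). So every y has a preimage.
Therefore σ is surjective.
Since σ is surjective, we find σ⁻¹(7): we need 13x ≡ 7 − 37 ≡ 38 (mod 68). Using 13⁻¹ = 21: x ≡ 21·38 = 798 = 11·68 + 50, so x = 50.
Check: σ(50) = 13·50 + 37 = 687 = 10·68 + 7 ≡ 7 (mod 68).

50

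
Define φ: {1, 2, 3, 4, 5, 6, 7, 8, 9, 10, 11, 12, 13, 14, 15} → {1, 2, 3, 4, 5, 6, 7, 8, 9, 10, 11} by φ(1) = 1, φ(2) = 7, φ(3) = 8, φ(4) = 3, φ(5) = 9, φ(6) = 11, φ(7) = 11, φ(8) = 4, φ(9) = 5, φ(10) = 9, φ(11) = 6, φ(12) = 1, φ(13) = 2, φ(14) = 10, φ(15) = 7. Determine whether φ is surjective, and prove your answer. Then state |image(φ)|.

11

Every element of the codomain has a preimage: 1 = φ(1), 2 = φ(13), 3 = φ(4), 4 = φ(8), 5 = φ(9), 6 = φ(11), 7 = φ(2), 8 = φ(3), 9 = φ(5), 10 = φ(14), 11 = φ(6).
Thus φ is surjective.
The image of φ is {1, 2, 3, 4, 5, 6, 7, 8, 9, 10, 11}, which has 11 elements.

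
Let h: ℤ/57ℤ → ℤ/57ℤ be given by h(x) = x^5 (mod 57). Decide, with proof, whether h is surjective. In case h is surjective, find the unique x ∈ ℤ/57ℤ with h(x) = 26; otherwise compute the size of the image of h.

Computing x^5 mod 57 for each x (by repeated squaring, reducing mod 57 at every step), the values h(0), h(1), …, h(56) are: 0, 1, 32, 15, 55, 47, 24, 49, 50, 54, 22, 26, 27, 52, 29, 21, 4, 44, 18, 19, 20, 51, 34, 17, 9, 43, 11, 12, 16, 41, 45, 46, 14, 48, 40, 23, 6, 37, 38, 39, 13, 53, 36, 28, 5, 30, 31, 35, 3, 7, 8, 33, 10, 2, 42, 25, 56.
Every element of ℤ/57ℤ appears exactly once in this list, so h is a bijection, and in particular surjective.
Since h is surjective, we read off the preimage of 26 from the same table: h(11) = 26, so h⁻¹(26) = 11.

11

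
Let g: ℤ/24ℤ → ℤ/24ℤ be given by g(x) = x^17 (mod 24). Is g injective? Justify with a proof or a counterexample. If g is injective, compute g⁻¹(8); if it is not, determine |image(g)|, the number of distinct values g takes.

15

g(0) = 0^17 = 0.
g(6): Repeated squaring mod 24: 6^1 ≡ 6, 6^2 ≡ 6² = 36 ≡ 12, 6^4 ≡ 12² = 144 ≡ 0, 6^8 ≡ 0² = 0, 6^16 ≡ 0² = 0. Since 17 = 16 + 1, 6^17 ≡ 0·6: 0·6 = 0. So 6^17 ≡ 0 (mod 24).
So g(0) = g(6) = 0 while 0 ≠ 6, thus g is not injective.
Since g is not injective, we determine |image(g)|. Computing x^17 mod 24 for each x (by repeated squaring, reducing mod 24 at every step), the values g(0), g(1), …, g(23) are: 0, 1, 8, 3, 16, 5, 0, 7, 8, 9, 16, 11, 0, 13, 8, 15, 16, 17, 0, 19, 8, 21, 16, 23.
The distinct values are {0, 1, 3, 5, 7, 8, 9, 11, 13, 15, 16, 17, 19, 21, 23}; there are 15 of them.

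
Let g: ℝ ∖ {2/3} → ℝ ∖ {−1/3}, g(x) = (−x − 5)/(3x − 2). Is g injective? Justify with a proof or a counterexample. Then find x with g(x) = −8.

Suppose g(s) = g(t). Cross-multiplying: (−s − 5)(3t − 2) = (−t − 5)(3s − 2).
Expanding both sides and cancelling the symmetric terms leaves 17·(s − t) = 0. Since 17 ≠ 0, s = t. Thus g is injective.
Solving g(x) = −8: cross-multiplying gives −x − 5 = −8(3x − 2), which rearranges to 23x = 21, so x = 21/23.

21/23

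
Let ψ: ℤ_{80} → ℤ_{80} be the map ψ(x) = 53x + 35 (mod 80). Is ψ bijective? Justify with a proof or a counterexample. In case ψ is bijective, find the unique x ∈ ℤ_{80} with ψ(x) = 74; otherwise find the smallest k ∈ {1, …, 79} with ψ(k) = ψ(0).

43

Suppose ψ(s) = ψ(t) in ℤ_{80}. Then 53s + 35 ≡ 53t + 35 (mod 80), thus 53(s − t) ≡ 0 (mod 80).
Since gcd(53, 80) = 1, 53 is invertible modulo 80, thus s − t ≡ 0 (mod 80), i.e. s = t.
We now compute 53⁻¹ mod 80 explicitly. Euclid's algorithm: 80 = 1·53 + 27, 53 = 1·27 + 26, 27 = 1·26 + 1; back-substituting gives 1 = 77·53 − 51·80, so 53⁻¹ ≡ 77 (mod 80).
Then y ↦ 77(y − 35) is a two-sided inverse to ψ, so every y ∈ ℤ_{80} has a preimage.
Therefore ψ is bijective.
Since ψ is bijective, we compute ψ⁻¹(74): solve 53x + 35 ≡ 74 (mod 80), i.e. 53x ≡ 39 (mod 80).
Multiplying by 53⁻¹ = 77 gives x ≡ 77·39 = 3003 = 37·80 + 43 ≡ 43 (mod 80).
Check: ψ(43) = 53·43 + 35 = 2314 = 28·80 + 74 ≡ 74 (mod 80).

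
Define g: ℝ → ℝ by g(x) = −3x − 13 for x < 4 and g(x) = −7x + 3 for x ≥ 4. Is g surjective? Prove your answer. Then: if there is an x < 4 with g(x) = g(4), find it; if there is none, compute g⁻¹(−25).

Both pieces are strictly decreasing (slopes −3 and −7), so each is injective on its own interval.
The left piece maps (−∞, 4) onto (−25, ∞); the right piece maps [4, ∞) onto (−∞, −25].
These images together cover ℝ, so g is surjective.
Because the two images are disjoint, no x < 4 has g(x) = g(4), so we compute g⁻¹(−25): −25 lies in (−∞, −25], so solve −7x + 3 = −25: x = (−25 − 3)/(−7) = 4.

4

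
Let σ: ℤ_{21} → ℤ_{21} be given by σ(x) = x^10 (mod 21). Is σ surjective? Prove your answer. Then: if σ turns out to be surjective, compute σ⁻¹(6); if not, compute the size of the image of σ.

8

σ(2): Repeated squaring mod 21: 2^1 ≡ 2, 2^2 ≡ 2² = 4, 2^4 ≡ 4² = 16, 2^8 ≡ 16² = 256 ≡ 4. Since 10 = 8 + 2, 2^10 ≡ 4·4: 4·4 = 16. So 2^10 ≡ 16 (mod 21).
σ(5): Repeated squaring mod 21: 5^1 ≡ 5, 5^2 ≡ 5² = 25 ≡ 4, 5^4 ≡ 4² = 16, 5^8 ≡ 16² = 256 ≡ 4. Since 10 = 8 + 2, 5^10 ≡ 4·4: 4·4 = 16. So 5^10 ≡ 16 (mod 21).
So σ(2) = σ(5) = 16 while 2 ≠ 5, therefore σ is not injective.
A non-injective map from the 21-element set ℤ_{21} to itself takes at most 20 distinct values, so it cannot be surjective. So σ is not surjective.
Since σ is not surjective, we determine |image(σ)|. Computing x^10 mod 21 for each x (by repeated squaring, reducing mod 21 at every step), the values σ(0), σ(1), …, σ(20) are: 0, 1, 16, 18, 4, 16, 15, 7, 1, 9, 4, 4, 9, 1, 7, 15, 16, 4, 18, 16, 1.
The distinct values are {0, 1, 4, 7, 9, 15, 16, 18}; there are 8 of them.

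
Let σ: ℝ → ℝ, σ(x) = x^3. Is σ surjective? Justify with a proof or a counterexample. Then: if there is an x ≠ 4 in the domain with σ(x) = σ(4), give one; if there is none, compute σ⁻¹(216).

For any y ∈ ℝ, x = y^{1/3} ∈ ℝ gives σ(x) = y, so σ is surjective.
Since x ↦ x^3 is strictly increasing on ℝ, it is injective there, so no x ≠ 4 in the domain has σ(x) = σ(4). We therefore compute σ⁻¹(216) = 216^{1/3} = 6 (indeed 6^3 = 216).

6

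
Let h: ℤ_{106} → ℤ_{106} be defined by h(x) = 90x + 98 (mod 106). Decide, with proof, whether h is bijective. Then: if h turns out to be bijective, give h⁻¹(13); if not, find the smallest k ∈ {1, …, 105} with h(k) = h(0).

Recall that injectivity means: for all x_1, x_2 in the domain, h(x_1) = h(x_2) implies x_1 = x_2.
We have gcd(90, 106) = 2 > 1. Taking x_1 = 0 and x_2 = 53: h(0) = 98 and h(53) = 90·53 + 98 = 4868 ≡ 98 (mod 106).
So h(0) = h(53) while 0 ≠ 53, hence h is not injective, hence not bijective.
Since h is not bijective, we find the least positive k with h(k) = h(0): this means 90k ≡ 0 (mod 106), i.e. 106 ∣ 90k. Since gcd(90, 106) = 2, dividing through by 2 this holds exactly when 53 ∣ 45k, and as gcd(45, 53) = 1, exactly when 53 ∣ k.
The smallest positive such k is 53.

53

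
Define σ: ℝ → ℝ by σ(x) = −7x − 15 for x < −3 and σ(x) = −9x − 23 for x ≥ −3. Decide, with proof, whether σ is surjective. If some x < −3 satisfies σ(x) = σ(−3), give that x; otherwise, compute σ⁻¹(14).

Both pieces are strictly decreasing (slopes −7 and −9), so each is injective on its own interval.
The left piece maps (−∞, −3) onto (6, ∞); the right piece maps [−3, ∞) onto (−∞, 4].
The union (6, ∞) ∪ (−∞, 4] omits the interval between 6 and 4; in particular 6 has no preimage. So σ is not surjective.
Because the two images are disjoint, no x < −3 has σ(x) = σ(−3), so we compute σ⁻¹(14): 14 lies in (6, ∞), so solve −7x − 15 = 14: x = (14 + 15)/(−7) = −29/7.

-29/7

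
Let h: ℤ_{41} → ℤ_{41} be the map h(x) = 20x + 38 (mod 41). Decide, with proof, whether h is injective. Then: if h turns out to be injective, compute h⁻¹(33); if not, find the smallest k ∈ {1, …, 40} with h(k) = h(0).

10

Suppose h(x_1) = h(x_2) in ℤ_{41}. Then 20x_1 + 38 ≡ 20x_2 + 38 (mod 41), therefore 20(x_1 − x_2) ≡ 0 (mod 41).
Since gcd(20, 41) = 1, 20 is invertible modulo 41, therefore x_1 − x_2 ≡ 0 (mod 41), i.e. x_1 = x_2.
Therefore h is injective.
We now compute 20⁻¹ mod 41 explicitly. Euclid's algorithm: 41 = 2·20 + 1; back-substituting gives 1 = 39·20 − 19·41, so 20⁻¹ ≡ 39 (mod 41).
Since h is injective, we find h⁻¹(33): we need 20x ≡ 33 − 38 ≡ 36 (mod 41). Using 20⁻¹ = 39: x ≡ 39·36 = 1404 = 34·41 + 10, so x = 10.
Check: h(10) = 20·10 + 38 = 238 = 5·41 + 33 ≡ 33 (mod 41).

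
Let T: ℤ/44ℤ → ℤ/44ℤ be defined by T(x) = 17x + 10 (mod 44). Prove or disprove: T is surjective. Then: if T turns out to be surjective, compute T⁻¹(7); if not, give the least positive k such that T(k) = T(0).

Since gcd(17, 44) = 1, 17 is invertible modulo 44. Euclid's algorithm: 44 = 2·17 + 10, 17 = 1·10 + 7, 10 = 1·7 + 3, 7 = 2·3 + 1; back-substituting gives 1 = 13·17 − 5·44, so 17⁻¹ ≡ 13 (mod 44).
For any y ∈ ℤ/44ℤ, x = 13(y − 10) mod 44 satisfies T(x) = 17·13(y − 10) + 10 ≡ y (since 17·13 ≡ 1 mod 44). So every y has a preimage.
Hence T is surjective.
Since T is surjective, we compute T⁻¹(7): solve 17x + 10 ≡ 7 (mod 44), i.e. 17x ≡ 41 (mod 44).
Multiplying by 17⁻¹ = 13 gives x ≡ 13·41 = 533 = 12·44 + 5 ≡ 5 (mod 44).
Check: T(5) = 17·5 + 10 = 95 = 2·44 + 7 ≡ 7 (mod 44).

5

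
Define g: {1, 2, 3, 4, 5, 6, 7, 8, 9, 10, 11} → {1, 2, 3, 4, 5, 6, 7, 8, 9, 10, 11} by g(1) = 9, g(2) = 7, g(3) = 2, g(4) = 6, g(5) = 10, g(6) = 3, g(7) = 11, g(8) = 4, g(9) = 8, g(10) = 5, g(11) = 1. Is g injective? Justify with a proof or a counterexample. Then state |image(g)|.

11

The values g(1), …, g(11) are 9, 7, 2, 6, 10, 3, 11, 4, 8, 5, 1 — all distinct.
So g(a) = g(b) only when a = b, and g is injective.
The image of g is {1, 2, 3, 4, 5, 6, 7, 8, 9, 10, 11}, which has 11 elements.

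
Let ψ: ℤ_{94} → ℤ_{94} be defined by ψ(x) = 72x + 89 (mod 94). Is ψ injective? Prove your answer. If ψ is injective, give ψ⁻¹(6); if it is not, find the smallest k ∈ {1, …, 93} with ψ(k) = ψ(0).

47

We have gcd(72, 94) = 2 > 1. Taking s = 0 and t = 47: ψ(0) = 89 and ψ(47) = 72·47 + 89 = 3473 ≡ 89 (mod 94).
So ψ(0) = ψ(47) while 0 ≠ 47, thus ψ is not injective.
Since ψ is not injective, we find the least positive k with ψ(k) = ψ(0): this means 72k ≡ 0 (mod 94), i.e. 94 ∣ 72k. Since gcd(72, 94) = 2, dividing through by 2 this holds exactly when 47 ∣ 36k, and as gcd(36, 47) = 1, exactly when 47 ∣ k.
The smallest positive such k is 47.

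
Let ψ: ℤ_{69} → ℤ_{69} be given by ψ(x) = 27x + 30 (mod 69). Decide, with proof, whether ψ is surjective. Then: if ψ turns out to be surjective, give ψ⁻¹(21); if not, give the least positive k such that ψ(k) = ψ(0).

Since gcd(27, 69) = 3, we have 27x ≡ 0 (mod 3) for all x, so ψ(x) ≡ 0 (mod 3).
But 1 ≢ 0 (mod 3), so 1 ∈ ℤ_{69} has no preimage. So ψ is not surjective.
Since ψ is not surjective, we find the least positive k with ψ(k) = ψ(0): this means 27k ≡ 0 (mod 69), i.e. 69 ∣ 27k. Since gcd(27, 69) = 3, dividing through by 3 this holds exactly when 23 ∣ 9k, and as gcd(9, 23) = 1, exactly when 23 ∣ k.
The smallest positive such k is 23.

23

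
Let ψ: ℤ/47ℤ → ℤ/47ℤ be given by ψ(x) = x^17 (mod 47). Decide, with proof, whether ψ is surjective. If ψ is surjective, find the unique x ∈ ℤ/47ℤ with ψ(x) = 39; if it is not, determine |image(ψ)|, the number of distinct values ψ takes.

20

Since 47 is prime, the nonzero elements of ℤ/47ℤ form a cyclic group of order 46.
As gcd(17, 46) = 1, raising to the 17th power is a bijection on this group: if s^17 ≡ t^17 then (st^{−1})^17 = 1, and the only element of order dividing gcd(17, 46) = 1 is 1, so s = t.
With ψ(0) = 0 this makes ψ injective on all of ℤ/47ℤ, hence bijective (finite equal-size domain and codomain). In particular ψ is surjective.
Since ψ is surjective, we find the preimage of 39. The inverse of x ↦ x^17 on (ℤ/47ℤ)^× is x ↦ x^19, because 17·19 = 323 = 7·46 + 1 ≡ 1 (mod 46) and x^{46} = 1 for x ≠ 0 (Fermat). So ψ⁻¹(39) = 39^19 mod 47.
Repeated squaring mod 47: 39^1 ≡ 39, 39^2 ≡ 39² = 1521 ≡ 17, 39^4 ≡ 17² = 289 ≡ 7, 39^8 ≡ 7² = 49 ≡ 2, 39^16 ≡ 2² = 4. Since 19 = 16 + 2 + 1, 39^19 ≡ 4·17·39: 4·17 = 68 ≡ 21, then 21·39 = 819 ≡ 20. So 39^19 ≡ 20 (mod 47).
Hence ψ⁻¹(39) = 20.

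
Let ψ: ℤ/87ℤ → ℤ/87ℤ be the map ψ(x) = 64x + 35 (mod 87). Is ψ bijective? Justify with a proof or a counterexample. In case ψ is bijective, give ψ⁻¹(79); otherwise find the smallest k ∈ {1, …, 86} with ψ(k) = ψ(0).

17

Recall that ψ is injective if ψ(u) = ψ(v) implies u = v.
If ψ(u) = ψ(v), then 64u ≡ 64v (mod 87). Because gcd(64, 87) = 1, we may cancel 64 to get u ≡ v (mod 87).
We now compute 64⁻¹ mod 87 explicitly. Euclid's algorithm: 87 = 1·64 + 23, 64 = 2·23 + 18, 23 = 1·18 + 5, 18 = 3·5 + 3, 5 = 1·3 + 2, 3 = 1·2 + 1; back-substituting gives 1 = 34·64 − 25·87, so 64⁻¹ ≡ 34 (mod 87).
For any y ∈ ℤ/87ℤ, x = 34(y − 35) mod 87 satisfies ψ(x) = 64·34(y − 35) + 35 ≡ y (since 64·34 ≡ 1 mod 87). So every y has a preimage.
Hence ψ is bijective.
Since ψ is bijective, we compute ψ⁻¹(79): solve 64x + 35 ≡ 79 (mod 87), i.e. 64x ≡ 44 (mod 87).
Multiplying by 64⁻¹ = 34 gives x ≡ 34·44 = 1496 = 17·87 + 17 ≡ 17 (mod 87).
Check: ψ(17) = 64·17 + 35 = 1123 = 12·87 + 79 ≡ 79 (mod 87).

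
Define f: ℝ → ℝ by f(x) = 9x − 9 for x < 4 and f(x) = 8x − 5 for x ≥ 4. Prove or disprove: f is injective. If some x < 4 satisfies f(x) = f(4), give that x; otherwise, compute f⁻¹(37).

21/4

Both pieces are strictly increasing (slopes 9 and 8), so each is injective on its own interval.
The left piece maps (−∞, 4) onto (−∞, 27); the right piece maps [4, ∞) onto [27, ∞).
These images are disjoint, so no value is attained by both pieces. Thus f is injective.
Because the two images are disjoint, no x < 4 has f(x) = f(4), so we compute f⁻¹(37): 37 lies in [27, ∞), so solve 8x − 5 = 37: x = (37 + 5)/8 = 21/4.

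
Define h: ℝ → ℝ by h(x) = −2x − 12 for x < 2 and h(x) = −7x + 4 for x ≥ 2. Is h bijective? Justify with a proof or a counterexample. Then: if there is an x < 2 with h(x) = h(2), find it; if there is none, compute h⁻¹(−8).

-1

Both pieces are strictly decreasing (slopes −2 and −7), so each is injective on its own interval.
The left piece maps (−∞, 2) onto (−16, ∞); the right piece maps [2, ∞) onto (−∞, −10].
These images overlap. In particular h(2) = −10 (right piece), and solving −2x − 12 = −10 on the left piece gives x = −1 < 2.
So h(−1) = h(2) with −1 ≠ 2, and h is not injective, hence not bijective. This x = −1 is the requested value below 2.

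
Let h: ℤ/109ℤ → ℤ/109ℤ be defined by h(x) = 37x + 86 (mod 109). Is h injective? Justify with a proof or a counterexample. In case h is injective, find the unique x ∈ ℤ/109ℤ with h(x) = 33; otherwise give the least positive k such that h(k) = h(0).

84

If h(u) = h(v), then 37u ≡ 37v (mod 109). Because gcd(37, 109) = 1, we may cancel 37 to get u ≡ v (mod 109).
Hence h is injective.
We now compute 37⁻¹ mod 109 explicitly. Euclid's algorithm: 109 = 2·37 + 35, 37 = 1·35 + 2, 35 = 17·2 + 1; back-substituting gives 1 = 56·37 − 19·109, so 37⁻¹ ≡ 56 (mod 109).
Since h is injective, we find h⁻¹(33): we need 37x ≡ 33 − 86 ≡ 56 (mod 109). Using 37⁻¹ = 56: x ≡ 56·56 = 3136 = 28·109 + 84, so x = 84.
Check: h(84) = 37·84 + 86 = 3194 = 29·109 + 33 ≡ 33 (mod 109).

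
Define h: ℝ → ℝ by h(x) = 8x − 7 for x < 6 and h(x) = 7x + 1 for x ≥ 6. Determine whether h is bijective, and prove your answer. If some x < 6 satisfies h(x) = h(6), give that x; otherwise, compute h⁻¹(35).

21/4

Both pieces are strictly increasing (slopes 8 and 7), so each is injective on its own interval.
The left piece maps (−∞, 6) onto (−∞, 41); the right piece maps [6, ∞) onto [43, ∞).
The images leave a gap (41 has no preimage), so h is not surjective, hence not bijective.
Because the two images are disjoint, no x < 6 has h(x) = h(6), so we compute h⁻¹(35): 35 lies in (−∞, 41), so solve 8x − 7 = 35: x = (35 + 7)/8 = 21/4.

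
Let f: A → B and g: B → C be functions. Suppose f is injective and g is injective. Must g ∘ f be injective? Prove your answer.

injective

Suppose (g ∘ f)(s) = (g ∘ f)(t), i.e. g(f(s)) = g(f(t)).
Since g is injective, f(s) = f(t). Since f is injective, s = t. Thus g ∘ f is injective.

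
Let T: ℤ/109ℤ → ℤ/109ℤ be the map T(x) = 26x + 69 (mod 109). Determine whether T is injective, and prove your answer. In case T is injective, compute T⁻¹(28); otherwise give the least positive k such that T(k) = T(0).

11

Suppose T(u) = T(v) in ℤ/109ℤ. Then 26u + 69 ≡ 26v + 69 (mod 109), thus 26(u − v) ≡ 0 (mod 109).
Since gcd(26, 109) = 1, 26 is invertible modulo 109, so u − v ≡ 0 (mod 109), i.e. u = v.
Hence T is injective.
We now compute 26⁻¹ mod 109 explicitly. Euclid's algorithm: 109 = 4·26 + 5, 26 = 5·5 + 1; back-substituting gives 1 = 21·26 − 5·109, so 26⁻¹ ≡ 21 (mod 109).
Since T is injective, we compute T⁻¹(28): solve 26x + 69 ≡ 28 (mod 109), i.e. 26x ≡ 68 (mod 109).
Multiplying by 26⁻¹ = 21 gives x ≡ 21·68 = 1428 = 13·109 + 11 ≡ 11 (mod 109).
Check: T(11) = 26·11 + 69 = 355 = 3·109 + 28 ≡ 28 (mod 109).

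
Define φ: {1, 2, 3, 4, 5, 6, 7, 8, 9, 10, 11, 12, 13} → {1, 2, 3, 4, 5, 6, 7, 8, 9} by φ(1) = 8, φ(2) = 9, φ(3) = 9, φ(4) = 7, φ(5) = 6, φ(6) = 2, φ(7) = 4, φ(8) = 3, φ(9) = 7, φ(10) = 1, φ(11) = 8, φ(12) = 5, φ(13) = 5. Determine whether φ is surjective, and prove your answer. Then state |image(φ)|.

Every element of the codomain has a preimage: 1 = φ(10), 2 = φ(6), 3 = φ(8), 4 = φ(7), 5 = φ(12), 6 = φ(5), 7 = φ(4), 8 = φ(1), 9 = φ(2).
Hence φ is surjective.
The image of φ is {1, 2, 3, 4, 5, 6, 7, 8, 9}, which has 9 elements.

9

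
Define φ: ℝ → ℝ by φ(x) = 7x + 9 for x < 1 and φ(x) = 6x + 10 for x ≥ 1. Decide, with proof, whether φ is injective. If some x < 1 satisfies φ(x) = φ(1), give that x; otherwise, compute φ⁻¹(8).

Both pieces are strictly increasing (slopes 7 and 6), so each is injective on its own interval.
The left piece maps (−∞, 1) onto (−∞, 16); the right piece maps [1, ∞) onto [16, ∞).
These images are disjoint, so no value is attained by both pieces. Thus φ is injective.
Because the two images are disjoint, no x < 1 has φ(x) = φ(1), so we compute φ⁻¹(8): 8 lies in (−∞, 16), so solve 7x + 9 = 8: x = (8 − 9)/7 = −1/7.

-1/7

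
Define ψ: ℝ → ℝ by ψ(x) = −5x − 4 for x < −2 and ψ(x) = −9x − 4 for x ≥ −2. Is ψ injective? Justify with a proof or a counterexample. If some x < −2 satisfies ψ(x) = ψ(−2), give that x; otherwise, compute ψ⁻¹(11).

Both pieces are strictly decreasing (slopes −5 and −9), so each is injective on its own interval.
The left piece maps (−∞, −2) onto (6, ∞); the right piece maps [−2, ∞) onto (−∞, 14].
These images overlap. In particular ψ(−2) = 14 (right piece), and solving −5x − 4 = 14 on the left piece gives x = −18/5 < −2.
So ψ(−18/5) = ψ(−2) with −18/5 ≠ −2, and ψ is not injective. This x = −18/5 is the requested value below −2.

-18/5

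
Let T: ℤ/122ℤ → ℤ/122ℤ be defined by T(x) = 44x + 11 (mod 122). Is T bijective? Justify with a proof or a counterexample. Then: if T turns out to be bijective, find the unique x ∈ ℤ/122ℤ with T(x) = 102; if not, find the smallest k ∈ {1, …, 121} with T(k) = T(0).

We have gcd(44, 122) = 2 > 1. Taking s = 0 and t = 61: T(0) = 11 and T(61) = 44·61 + 11 = 2695 ≡ 11 (mod 122).
So T(0) = T(61) while 0 ≠ 61, thus T is not injective, hence not bijective.
Since T is not bijective, we find the least positive k with T(k) = T(0): this means 44k ≡ 0 (mod 122), i.e. 122 ∣ 44k. Since gcd(44, 122) = 2, dividing through by 2 this holds exactly when 61 ∣ 22k, and as gcd(22, 61) = 1, exactly when 61 ∣ k.
The smallest positive such k is 61.

61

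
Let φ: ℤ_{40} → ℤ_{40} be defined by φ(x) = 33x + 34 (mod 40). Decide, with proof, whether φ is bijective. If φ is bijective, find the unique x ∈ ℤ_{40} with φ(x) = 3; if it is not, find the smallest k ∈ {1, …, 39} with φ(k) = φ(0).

Suppose φ(a) = φ(b) in ℤ_{40}. Then 33a + 34 ≡ 33b + 34 (mod 40), therefore 33(a − b) ≡ 0 (mod 40).
Since gcd(33, 40) = 1, 33 is invertible modulo 40, therefore a − b ≡ 0 (mod 40), i.e. a = b.
We now compute 33⁻¹ mod 40 explicitly. Euclid's algorithm: 40 = 1·33 + 7, 33 = 4·7 + 5, 7 = 1·5 + 2, 5 = 2·2 + 1; back-substituting gives 1 = 17·33 − 14·40, so 33⁻¹ ≡ 17 (mod 40).
Then y ↦ 17(y − 34) is a two-sided inverse to φ, so every y ∈ ℤ_{40} has a preimage.
Hence φ is bijective.
Since φ is bijective, we find φ⁻¹(3): we need 33x ≡ 3 − 34 ≡ 9 (mod 40). Using 33⁻¹ = 17: x ≡ 17·9 = 153 = 3·40 + 33, so x = 33.
Check: φ(33) = 33·33 + 34 = 1123 = 28·40 + 3 ≡ 3 (mod 40).

33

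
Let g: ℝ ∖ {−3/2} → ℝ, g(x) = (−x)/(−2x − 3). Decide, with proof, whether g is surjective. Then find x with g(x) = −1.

-1

If g(x) = 1/2, cross-multiplying gives −2(−x) = −1(−2x − 3), which simplifies to 0 = 3 — false.  So 1/2 has no preimage and g is not surjective.
Solving g(x) = −1: cross-multiplying gives −x = −1(−2x − 3), which rearranges to −3x = 3, so x = −1.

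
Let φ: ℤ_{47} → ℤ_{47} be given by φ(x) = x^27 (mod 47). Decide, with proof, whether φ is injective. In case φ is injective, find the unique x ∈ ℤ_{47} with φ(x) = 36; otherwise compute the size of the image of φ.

37

Since 47 is prime, the nonzero elements of ℤ_{47} form a cyclic group of order 46.
As gcd(27, 46) = 1, raising to the 27th power is a bijection on this group: if u^27 ≡ v^27 then (uv^{−1})^27 = 1, and the only element of order dividing gcd(27, 46) = 1 is 1, so u = v.
With φ(0) = 0 this makes φ injective on all of ℤ_{47}, hence bijective (finite equal-size domain and codomain). In particular φ is injective.
Since φ is injective, we find the preimage of 36. The inverse of x ↦ x^27 on (ℤ_{47})^× is x ↦ x^29, because 27·29 = 783 = 17·46 + 1 ≡ 1 (mod 46) and x^{46} = 1 for x ≠ 0 (Fermat). So φ⁻¹(36) = 36^29 mod 47.
Repeated squaring mod 47: 36^1 ≡ 36, 36^2 ≡ 36² = 1296 ≡ 27, 36^4 ≡ 27² = 729 ≡ 24, 36^8 ≡ 24² = 576 ≡ 12, 36^16 ≡ 12² = 144 ≡ 3. Since 29 = 16 + 8 + 4 + 1, 36^29 ≡ 3·12·24·36: 3·12 = 36, then 36·24 = 864 ≡ 18, then 18·36 = 648 ≡ 37. So 36^29 ≡ 37 (mod 47).
Hence φ⁻¹(36) = 37.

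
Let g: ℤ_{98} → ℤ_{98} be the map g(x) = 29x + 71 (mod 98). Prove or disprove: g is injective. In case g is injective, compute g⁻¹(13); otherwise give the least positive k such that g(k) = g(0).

96

Suppose g(u) = g(v) in ℤ_{98}. Then 29u + 71 ≡ 29v + 71 (mod 98), hence 29(u − v) ≡ 0 (mod 98).
Since gcd(29, 98) = 1, 29 is invertible modulo 98, thus u − v ≡ 0 (mod 98), i.e. u = v.
Hence g is injective.
We now compute 29⁻¹ mod 98 explicitly. Euclid's algorithm: 98 = 3·29 + 11, 29 = 2·11 + 7, 11 = 1·7 + 4, 7 = 1·4 + 3, 4 = 1·3 + 1; back-substituting gives 1 = 71·29 − 21·98, so 29⁻¹ ≡ 71 (mod 98).
Since g is injective, we find g⁻¹(13): we need 29x ≡ 13 − 71 ≡ 40 (mod 98). Using 29⁻¹ = 71: x ≡ 71·40 = 2840 = 28·98 + 96, so x = 96.
Check: g(96) = 29·96 + 71 = 2855 = 29·98 + 13 ≡ 13 (mod 98).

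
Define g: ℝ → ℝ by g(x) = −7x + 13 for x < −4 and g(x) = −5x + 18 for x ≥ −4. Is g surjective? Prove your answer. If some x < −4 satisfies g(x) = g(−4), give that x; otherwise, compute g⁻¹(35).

-17/5

Both pieces are strictly decreasing (slopes −7 and −5), so each is injective on its own interval.
The left piece maps (−∞, −4) onto (41, ∞); the right piece maps [−4, ∞) onto (−∞, 38].
The union (41, ∞) ∪ (−∞, 38] omits the interval between 41 and 38; in particular 41 has no preimage. So g is not surjective.
Because the two images are disjoint, no x < −4 has g(x) = g(−4), so we compute g⁻¹(35): 35 lies in (−∞, 38], so solve −5x + 18 = 35: x = (35 − 18)/(−5) = −17/5.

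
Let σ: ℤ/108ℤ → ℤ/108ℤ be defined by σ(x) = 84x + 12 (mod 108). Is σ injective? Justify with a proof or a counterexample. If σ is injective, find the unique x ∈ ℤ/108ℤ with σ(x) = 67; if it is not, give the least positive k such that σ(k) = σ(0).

Recall: σ is injective if σ(x_1) = σ(x_2) implies x_1 = x_2.
We have gcd(84, 108) = 12 > 1. Taking x_1 = 0 and x_2 = 9: σ(0) = 12 and σ(9) = 84·9 + 12 = 768 ≡ 12 (mod 108).
So σ(0) = σ(9) while 0 ≠ 9, so σ is not injective.
Since σ is not injective, we find the least positive k with σ(k) = σ(0): this means 84k ≡ 0 (mod 108), i.e. 108 ∣ 84k. Since gcd(84, 108) = 12, dividing through by 12 this holds exactly when 9 ∣ 7k, and as gcd(7, 9) = 1, exactly when 9 ∣ k.
The smallest positive such k is 9.

9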